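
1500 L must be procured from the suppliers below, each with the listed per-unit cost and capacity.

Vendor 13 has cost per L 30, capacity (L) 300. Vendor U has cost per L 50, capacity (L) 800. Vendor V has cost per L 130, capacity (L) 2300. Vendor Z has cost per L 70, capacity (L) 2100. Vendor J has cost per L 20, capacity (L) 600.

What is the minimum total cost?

51000

Fill from the cheapest supplier first.
Take 600 from Vendor J at 20 — need 900 more.
Take 300 from Vendor 13 at 30 — need 600 more.
Take 600 from Vendor U at 50 to finish.
Vendor Z, Vendor V: unused.
Cost = 600×20 + 300×30 + 600×50 = 51000.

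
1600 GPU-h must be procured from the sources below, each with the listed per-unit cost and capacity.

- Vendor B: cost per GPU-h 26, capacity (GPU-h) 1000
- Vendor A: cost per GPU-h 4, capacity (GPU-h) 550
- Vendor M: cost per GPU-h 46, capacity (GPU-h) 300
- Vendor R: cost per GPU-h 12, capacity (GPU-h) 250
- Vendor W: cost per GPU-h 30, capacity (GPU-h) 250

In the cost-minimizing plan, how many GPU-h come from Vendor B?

800

Use sources in increasing cost order.
Vendor A at 4: take all 550 GPU-h ; 1050 still needed.
Take 250 from Vendor R at 12 ; need 800 more.
Vendor B (26): take the remaining 800 ; done.
Vendor W, Vendor M: unused.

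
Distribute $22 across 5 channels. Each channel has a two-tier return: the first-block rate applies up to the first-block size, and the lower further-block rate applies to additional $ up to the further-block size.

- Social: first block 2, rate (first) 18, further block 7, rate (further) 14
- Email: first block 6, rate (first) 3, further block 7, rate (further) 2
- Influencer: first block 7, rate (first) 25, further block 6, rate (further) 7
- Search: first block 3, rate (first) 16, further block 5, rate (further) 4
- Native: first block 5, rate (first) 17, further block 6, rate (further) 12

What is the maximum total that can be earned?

Rank every tier by rate: Influencer/T1 25 > Social/T1 18 > Native/T1 17 > Search/T1 16 > Social/T2 14 > Native/T2 12 > Influencer/T2 7 > Search/T2 4 > Email/T1 3 > Email/T2 2.
Influencer T1 at 25: fill all 7 → 15 left.
Social T1 at 18: fill all 2 → 13 left.
Native/T1 (17): +5 → 8 left.
Fill Search T1 block (3 at 16) → 5 left.
Social/T2: +5 of 7 at 14; pool empty.
Total = 25×7 + 18×2 + 17×5 + 16×3 + 14×5 = 414.

414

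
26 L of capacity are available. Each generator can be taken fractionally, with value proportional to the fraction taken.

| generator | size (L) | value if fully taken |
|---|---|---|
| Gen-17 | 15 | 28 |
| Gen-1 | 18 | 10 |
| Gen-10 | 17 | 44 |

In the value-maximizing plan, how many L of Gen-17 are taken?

9

Rank by value-to-size ratio: Gen-10 44/17≈2.59, Gen-17 28/15≈1.87, Gen-1 10/18≈0.556.
All 17 L of Gen-10 fit (value 44) → 9 remain.
9 L left: a 9/15 share of Gen-17 gives 28×9/15 = 16.8.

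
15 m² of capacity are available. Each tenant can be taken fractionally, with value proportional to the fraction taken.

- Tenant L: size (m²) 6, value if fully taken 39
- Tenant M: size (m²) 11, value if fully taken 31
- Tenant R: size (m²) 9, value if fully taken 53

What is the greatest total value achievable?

92

Rank by value-to-size ratio: Tenant L 39/6≈6.5, Tenant R 53/9≈5.89, Tenant M 31/11≈2.82.
Take all of Tenant L (6 m², value 39) — 9 m² left.
All 9 m² of Tenant R fit (value 53) — 0 remain.
Total value = 92.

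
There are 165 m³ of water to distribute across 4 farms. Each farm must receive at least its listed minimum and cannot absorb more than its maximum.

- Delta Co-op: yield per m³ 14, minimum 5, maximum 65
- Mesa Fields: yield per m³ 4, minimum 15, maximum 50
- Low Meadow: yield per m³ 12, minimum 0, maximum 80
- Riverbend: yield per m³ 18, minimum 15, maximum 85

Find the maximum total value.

2500

Meeting every minimum uses 5+15+0+15 = 35 m³, leaving 130.
Order the farms by yield per m³: Riverbend 18 > Delta Co-op 14 > Low Meadow 12 > Mesa Fields 4.
Riverbend takes 70 more to reach its cap of 85 ; 60 left.
Give Delta Co-op 60 more to hit its cap of 65 ; 0 left.
Total = 14×65 + 4×15 + 18×85 = 2500.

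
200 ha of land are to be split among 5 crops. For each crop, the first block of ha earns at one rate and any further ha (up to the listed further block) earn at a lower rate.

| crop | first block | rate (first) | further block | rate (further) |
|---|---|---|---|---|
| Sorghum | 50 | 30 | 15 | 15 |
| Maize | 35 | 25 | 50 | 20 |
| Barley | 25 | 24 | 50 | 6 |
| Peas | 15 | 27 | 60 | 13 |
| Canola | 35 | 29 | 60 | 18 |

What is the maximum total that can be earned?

Order all 10 blocks by rate: Sorghum/first 30 > Canola/first 29 > Peas/first 27 > Maize/first 25 > Barley/first 24 > Maize/second 20 > Canola/second 18 > Sorghum/second 15 > Peas/second 13 > Barley/second 6.
Fill Sorghum first block (50 at 30) ; 150 left.
Fill Canola first block (35 at 29) ; 115 left.
Peas first at 27: fill all 15 ; 100 left.
Maize first at 25: fill all 35 ; 65 left.
Fill Barley first block (25 at 24) ; 40 left.
Maize second at 20: only 40 left, fill 40.
Total = 30×50 + 29×35 + 27×15 + 25×35 + 24×25 + 20×40 = 5195.

5195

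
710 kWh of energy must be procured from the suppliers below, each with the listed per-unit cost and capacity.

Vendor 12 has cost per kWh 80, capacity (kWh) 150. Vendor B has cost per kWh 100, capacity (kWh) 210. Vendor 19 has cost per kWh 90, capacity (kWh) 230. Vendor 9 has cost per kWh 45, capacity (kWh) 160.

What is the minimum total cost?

Cheapest first:
Vendor 9 (45): use full 160 → 550 kWh to go.
Vendor 12 at 80: take all 150 kWh → 400 still needed.
Vendor 19 (90): use full 230 → 170 kWh to go.
Vendor B at 100: take 170 of its 210 → requirement met.
Cost = 160×45 + 150×80 + 230×90 + 170×100 = 56900.

56900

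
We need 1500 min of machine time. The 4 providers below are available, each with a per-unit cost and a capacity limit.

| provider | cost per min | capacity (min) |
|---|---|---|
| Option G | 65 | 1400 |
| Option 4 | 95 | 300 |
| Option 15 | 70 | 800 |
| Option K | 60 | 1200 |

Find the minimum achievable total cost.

Use providers in increasing cost order.
Option K (60): use full 1200 → 300 min to go.
Option G (65): take the remaining 300 → done.
Option 15, Option 4: unused.
Cost = 1200×60 + 300×65 = 91500.

91500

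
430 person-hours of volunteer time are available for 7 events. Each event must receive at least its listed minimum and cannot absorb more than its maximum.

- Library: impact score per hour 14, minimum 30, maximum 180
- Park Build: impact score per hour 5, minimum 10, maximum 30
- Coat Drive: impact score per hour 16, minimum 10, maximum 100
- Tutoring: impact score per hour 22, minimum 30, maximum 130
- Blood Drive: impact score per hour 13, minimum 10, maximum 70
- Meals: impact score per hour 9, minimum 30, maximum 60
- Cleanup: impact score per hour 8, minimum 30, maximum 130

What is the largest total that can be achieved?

6830

Meeting every minimum uses 30+10+10+30+10+30+30 = 150 person-hours, leaving 280.
Rank by impact score per hour: Tutoring 22 > Coat Drive 16 > Library 14 > Blood Drive 13 > Meals 9 > Cleanup 8 > Park Build 5.
Give Tutoring 100 more to hit its cap of 130 → 180 left.
Give Coat Drive 90 more to hit its cap of 100 → 90 left.
Library has room for 150 more but only 90 remain, so it gets 120.
Total = 14×120 + 5×10 + 16×100 + 22×130 + 13×10 + 9×30 + 8×30 = 6830.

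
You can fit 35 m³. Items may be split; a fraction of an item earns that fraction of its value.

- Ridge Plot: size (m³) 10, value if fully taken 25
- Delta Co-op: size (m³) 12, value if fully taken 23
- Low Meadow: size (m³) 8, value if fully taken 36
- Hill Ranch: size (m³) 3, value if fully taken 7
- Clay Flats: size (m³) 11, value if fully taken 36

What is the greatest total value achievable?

109.75

Best value per unit of size first: Low Meadow 36/8≈4.5, Clay Flats 36/11≈3.27, Ridge Plot 25/10≈2.5, Hill Ranch 7/3≈2.33, Delta Co-op 23/12≈1.92.
Take all of Low Meadow (8 m³, value 36) — 27 m³ left.
All 11 m³ of Clay Flats fit (value 36) — 16 remain.
Take all of Ridge Plot (10 m³, value 25) — 6 m³ left.
Take all of Hill Ranch (3 m³, value 7) — 3 m³ left.
3 m³ left: a 3/12 share of Delta Co-op gives 23×3/12 = 5.75.
Total value = 109.75.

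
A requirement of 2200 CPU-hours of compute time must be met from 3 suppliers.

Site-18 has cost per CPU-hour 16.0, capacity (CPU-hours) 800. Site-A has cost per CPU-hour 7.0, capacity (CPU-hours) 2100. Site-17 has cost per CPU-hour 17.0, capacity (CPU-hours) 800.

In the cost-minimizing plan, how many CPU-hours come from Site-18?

100

Fill from the cheapest supplier first.
Site-A (7.0): use full 2100 ; 100 CPU-hours to go.
Take 100 from Site-18 at 16.0 to finish.
Site-17: unused.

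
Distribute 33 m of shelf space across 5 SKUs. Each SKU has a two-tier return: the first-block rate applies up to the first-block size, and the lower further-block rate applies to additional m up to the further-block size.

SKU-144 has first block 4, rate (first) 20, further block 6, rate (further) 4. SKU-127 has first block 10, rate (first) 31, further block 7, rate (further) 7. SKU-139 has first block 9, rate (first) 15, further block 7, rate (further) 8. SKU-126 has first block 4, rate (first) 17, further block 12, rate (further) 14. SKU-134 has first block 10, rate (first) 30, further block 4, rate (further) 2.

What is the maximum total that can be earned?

Rank every tier by rate: SKU-127/T1 31 > SKU-134/T1 30 > SKU-144/T1 20 > SKU-126/T1 17 > SKU-139/T1 15 > SKU-126/T2 14 > SKU-139/T2 8 > SKU-127/T2 7 > SKU-144/T2 4 > SKU-134/T2 2.
Fill SKU-127 T1 block (10 at 31) — 23 left.
Fill SKU-134 T1 block (10 at 30) — 13 left.
SKU-144/T1 (20): +4 — 9 left.
Fill SKU-126 T1 block (4 at 17) — 5 left.
5 remain; put them into SKU-139 T1 at 15.
Total = 31×10 + 30×10 + 20×4 + 17×4 + 15×5 = 833.

833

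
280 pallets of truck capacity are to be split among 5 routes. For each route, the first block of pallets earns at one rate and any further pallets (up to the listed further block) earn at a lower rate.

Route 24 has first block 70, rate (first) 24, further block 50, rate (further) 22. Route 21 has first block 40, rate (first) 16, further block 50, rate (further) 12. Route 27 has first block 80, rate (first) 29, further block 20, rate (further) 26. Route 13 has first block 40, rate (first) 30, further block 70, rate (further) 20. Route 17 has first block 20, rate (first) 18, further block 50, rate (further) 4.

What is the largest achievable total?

Order all 10 blocks by rate: Route 13/first 30 > Route 27/first 29 > Route 27/second 26 > Route 24/first 24 > Route 24/second 22 > Route 13/second 20 > Route 17/first 18 > Route 21/first 16 > Route 21/second 12 > Route 17/second 4.
Route 13/first (30): +40 ; 240 left.
Route 27 first at 29: fill all 80 ; 160 left.
Route 27 second at 26: fill all 20 ; 140 left.
Route 24 first at 24: fill all 70 ; 70 left.
Route 24/second (22): +50 ; 20 left.
Route 13 second at 20: only 20 left, fill 20.
Total = 30×40 + 29×80 + 26×20 + 24×70 + 22×50 + 20×20 = 7220.

7220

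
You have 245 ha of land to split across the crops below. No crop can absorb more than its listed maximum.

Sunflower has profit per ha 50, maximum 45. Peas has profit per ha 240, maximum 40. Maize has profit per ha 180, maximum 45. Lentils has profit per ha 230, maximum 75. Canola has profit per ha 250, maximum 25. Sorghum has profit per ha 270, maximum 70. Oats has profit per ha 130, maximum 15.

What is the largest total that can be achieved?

Highest profit per ha first: Sorghum 270 > Canola 250 > Peas 240 > Lentils 230 > Maize 180 > Oats 130 > Sunflower 50.
Sorghum takes 70 to reach its cap of 70 — 175 left.
Give Canola 25 to hit its cap of 25 — 150 left.
Peas takes 40 to reach its cap of 40 — 110 left.
Lentils takes 75 to reach its cap of 75 — 35 left.
Only 35 left; Maize takes them to reach 35.
Total = 240×40 + 180×35 + 230×75 + 250×25 + 270×70 = 58300.

58300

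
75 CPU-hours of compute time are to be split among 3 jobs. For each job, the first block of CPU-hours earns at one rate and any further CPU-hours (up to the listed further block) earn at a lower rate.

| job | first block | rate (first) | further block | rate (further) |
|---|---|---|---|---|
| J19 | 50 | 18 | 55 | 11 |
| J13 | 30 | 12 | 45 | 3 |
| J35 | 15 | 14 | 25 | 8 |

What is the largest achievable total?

1230

Rank every tier by rate: J19/first 18 > J35/first 14 > J13/first 12 > J19/second 11 > J35/second 8 > J13/second 3.
J19 first at 18: fill all 50 — 25 left.
J35/first (14): +15 — 10 left.
10 remain; put them into J13 first at 12.
Total = 18×50 + 14×15 + 12×10 = 1230.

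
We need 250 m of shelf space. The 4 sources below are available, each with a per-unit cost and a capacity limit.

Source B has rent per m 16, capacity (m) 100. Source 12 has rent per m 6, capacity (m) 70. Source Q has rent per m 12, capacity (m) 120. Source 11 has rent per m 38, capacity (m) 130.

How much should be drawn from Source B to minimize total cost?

Fill from the cheapest source first.
Source 12 (6): use full 70 ; 180 m to go.
Source Q (12): use full 120 ; 60 m to go.
Take 60 from Source B at 16 to finish.
Source 11: unused.

60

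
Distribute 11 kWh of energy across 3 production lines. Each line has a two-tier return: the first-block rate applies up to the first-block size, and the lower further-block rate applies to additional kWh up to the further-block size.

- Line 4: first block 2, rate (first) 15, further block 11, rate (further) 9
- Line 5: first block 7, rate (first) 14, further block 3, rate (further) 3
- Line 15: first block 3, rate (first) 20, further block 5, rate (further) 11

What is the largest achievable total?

174

Treat each block as its own option and order by rate: Line 15/first 20 > Line 4/first 15 > Line 5/first 14 > Line 15/second 11 > Line 4/second 9 > Line 5/second 3.
Line 15/first (20): +3 — 8 left.
Fill Line 4 first block (2 at 15) — 6 left.
Line 5/first: +6 of 7 at 14; pool empty.
Total = 20×3 + 15×2 + 14×6 = 174.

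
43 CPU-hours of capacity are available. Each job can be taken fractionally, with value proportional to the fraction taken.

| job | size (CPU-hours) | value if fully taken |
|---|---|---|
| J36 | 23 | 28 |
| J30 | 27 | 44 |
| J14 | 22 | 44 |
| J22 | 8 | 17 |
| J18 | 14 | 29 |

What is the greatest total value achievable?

88

Sort by value density: J22 17/8≈2.12, J18 29/14≈2.07, J14 44/22≈2, J30 44/27≈1.63, J36 28/23≈1.22.
All 8 CPU-hours of J22 fit (value 17) ; 35 remain.
J18: take in full, 14 CPU-hours for value 29 ; 21 left.
Only 21 CPU-hours remain; take 21/22 of J14 for value 44×21/22 = 42.
Total value = 88.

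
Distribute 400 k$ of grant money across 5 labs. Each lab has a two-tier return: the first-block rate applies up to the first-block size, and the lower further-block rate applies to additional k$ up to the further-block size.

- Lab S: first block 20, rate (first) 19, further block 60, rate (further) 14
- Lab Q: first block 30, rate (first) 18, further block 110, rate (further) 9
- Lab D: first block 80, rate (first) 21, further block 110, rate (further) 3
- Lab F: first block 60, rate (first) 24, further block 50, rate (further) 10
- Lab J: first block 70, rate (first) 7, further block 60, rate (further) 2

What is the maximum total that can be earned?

Treat each block as its own option and order by rate: Lab F/first 24 > Lab D/first 21 > Lab S/first 19 > Lab Q/first 18 > Lab S/second 14 > Lab F/second 10 > Lab Q/second 9 > Lab J/first 7 > Lab D/second 3 > Lab J/second 2.
Lab F first at 24: fill all 60 — 340 left.
Lab D first at 21: fill all 80 — 260 left.
Fill Lab S first block (20 at 19) — 240 left.
Fill Lab Q first block (30 at 18) — 210 left.
Fill Lab S second block (60 at 14) — 150 left.
Lab F/second (10): +50 — 100 left.
Lab Q second at 9: only 100 left, fill 100.
Total = 24×60 + 21×80 + 19×20 + 18×30 + 14×60 + 10×50 + 9×100 = 6280.

6280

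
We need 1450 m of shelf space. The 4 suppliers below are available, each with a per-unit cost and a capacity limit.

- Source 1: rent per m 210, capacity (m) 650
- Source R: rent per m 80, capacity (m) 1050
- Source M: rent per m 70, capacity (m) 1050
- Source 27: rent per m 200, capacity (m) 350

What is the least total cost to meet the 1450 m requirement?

Cheapest first:
Take 1050 from Source M at 70 ; need 400 more.
Source R (80): take the remaining 400 ; done.
Source 27, Source 1: unused.
Cost = 1050×70 + 400×80 = 105500.

105500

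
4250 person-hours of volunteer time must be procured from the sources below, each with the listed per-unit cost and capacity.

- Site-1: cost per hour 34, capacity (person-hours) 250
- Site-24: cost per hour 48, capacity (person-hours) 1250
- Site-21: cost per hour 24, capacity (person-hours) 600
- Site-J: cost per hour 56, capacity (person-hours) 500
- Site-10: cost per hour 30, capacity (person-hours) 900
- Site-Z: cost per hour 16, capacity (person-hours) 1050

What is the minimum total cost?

137900

Use sources in increasing cost order.
Take 1050 from Site-Z at 16 — need 3200 more.
Take 600 from Site-21 at 24 — need 2600 more.
Site-10 at 30: take all 900 person-hours — 1700 still needed.
Site-1 at 34: take all 250 person-hours — 1450 still needed.
Site-24 (48): use full 1250 — 200 person-hours to go.
Site-J at 56: take 200 of its 500 — requirement met.
Cost = 1050×16 + 600×24 + 900×30 + 250×34 + 1250×48 + 200×56 = 137900.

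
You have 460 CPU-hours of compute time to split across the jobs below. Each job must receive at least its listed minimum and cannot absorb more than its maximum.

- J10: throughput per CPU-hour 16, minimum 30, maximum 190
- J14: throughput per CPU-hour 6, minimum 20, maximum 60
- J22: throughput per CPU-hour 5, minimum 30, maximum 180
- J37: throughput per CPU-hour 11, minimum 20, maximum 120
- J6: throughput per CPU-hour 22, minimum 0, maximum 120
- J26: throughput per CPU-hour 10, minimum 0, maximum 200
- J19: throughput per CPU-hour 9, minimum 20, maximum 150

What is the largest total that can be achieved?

Meeting every minimum uses 30+20+30+20+0+0+20 = 120 CPU-hours, leaving 340.
Order the jobs by throughput per CPU-hour: J6 22 > J10 16 > J37 11 > J26 10 > J19 9 > J14 6 > J22 5.
J6 takes 120 more to reach its cap of 120 → 220 left.
J10 takes 160 more to reach its cap of 190 → 60 left.
J37: +60 (room for 100) → 80. Pool exhausted.
Total = 16×190 + 6×20 + 5×30 + 11×80 + 22×120 + 9×20 = 7010.

7010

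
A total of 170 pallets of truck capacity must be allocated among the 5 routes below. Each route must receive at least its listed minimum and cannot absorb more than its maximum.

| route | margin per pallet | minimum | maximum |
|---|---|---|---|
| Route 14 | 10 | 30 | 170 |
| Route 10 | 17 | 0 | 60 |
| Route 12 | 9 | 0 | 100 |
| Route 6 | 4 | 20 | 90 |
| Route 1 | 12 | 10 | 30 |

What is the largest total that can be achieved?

Meeting every minimum uses 30+0+0+20+10 = 60 pallets, leaving 110.
Order the routes by margin per pallet: Route 10 17 > Route 1 12 > Route 14 10 > Route 12 9 > Route 6 4.
Route 10: +60 to 60 (cap) ; 50 left.
Route 1: +20 to 30 (cap) ; 30 left.
Route 14 has room for 140 more but only 30 remain, so it gets 60.
Total = 10×60 + 17×60 + 4×20 + 12×30 = 2060.

2060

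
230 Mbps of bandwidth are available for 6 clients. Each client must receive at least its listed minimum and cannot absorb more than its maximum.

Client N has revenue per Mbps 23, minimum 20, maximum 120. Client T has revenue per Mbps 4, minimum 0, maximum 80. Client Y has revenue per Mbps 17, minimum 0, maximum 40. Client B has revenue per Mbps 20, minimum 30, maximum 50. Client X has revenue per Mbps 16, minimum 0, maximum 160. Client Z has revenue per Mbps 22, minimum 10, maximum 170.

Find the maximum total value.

Meeting every minimum uses 20+0+0+30+0+10 = 60 Mbps, leaving 170.
Highest revenue per Mbps first: Client N 23 > Client Z 22 > Client B 20 > Client Y 17 > Client X 16 > Client T 4.
Give Client N 100 more to hit its cap of 120 — 70 left.
Only 70 left; Client Z takes them to reach 80.
Total = 23×120 + 20×30 + 22×80 = 5120.

5120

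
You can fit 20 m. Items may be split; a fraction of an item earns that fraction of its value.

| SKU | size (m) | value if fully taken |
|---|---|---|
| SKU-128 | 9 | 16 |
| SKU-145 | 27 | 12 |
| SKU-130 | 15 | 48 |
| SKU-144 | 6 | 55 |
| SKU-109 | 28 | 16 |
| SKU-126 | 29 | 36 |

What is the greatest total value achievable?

Rank by value-to-size ratio: SKU-144 55/6≈9.17, SKU-130 48/15≈3.2, SKU-128 16/9≈1.78, SKU-126 36/29≈1.24, SKU-109 16/28≈0.571, SKU-145 12/27≈0.444.
Take all of SKU-144 (6 m, value 55) → 14 m left.
14 m left: a 14/15 share of SKU-130 gives 48×14/15 = 44.8.
Total value = 99.8.

99.8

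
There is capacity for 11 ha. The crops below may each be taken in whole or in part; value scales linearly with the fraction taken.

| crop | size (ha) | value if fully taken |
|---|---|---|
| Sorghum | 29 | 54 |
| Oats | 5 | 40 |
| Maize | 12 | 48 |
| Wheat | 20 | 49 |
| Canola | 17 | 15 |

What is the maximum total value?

Best value per unit of size first: Oats 40/5≈8, Maize 48/12≈4, Wheat 49/20≈2.45, Sorghum 54/29≈1.86, Canola 15/17≈0.882.
Take all of Oats (5 ha, value 40) — 6 ha left.
Only 6 ha remain; take 6/12 of Maize for value 48×6/12 = 24.
Total value = 64.

64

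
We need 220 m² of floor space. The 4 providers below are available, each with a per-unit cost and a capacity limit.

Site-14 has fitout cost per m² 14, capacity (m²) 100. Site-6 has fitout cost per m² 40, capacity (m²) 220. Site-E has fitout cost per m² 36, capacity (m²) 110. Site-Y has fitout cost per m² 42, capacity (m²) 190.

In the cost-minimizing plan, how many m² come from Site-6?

Use providers in increasing cost order.
Site-14 at 14: take all 100 m² — 120 still needed.
Site-E (36): use full 110 — 10 m² to go.
Site-6 at 40: take 10 of its 220 — requirement met.
Site-Y: unused.

10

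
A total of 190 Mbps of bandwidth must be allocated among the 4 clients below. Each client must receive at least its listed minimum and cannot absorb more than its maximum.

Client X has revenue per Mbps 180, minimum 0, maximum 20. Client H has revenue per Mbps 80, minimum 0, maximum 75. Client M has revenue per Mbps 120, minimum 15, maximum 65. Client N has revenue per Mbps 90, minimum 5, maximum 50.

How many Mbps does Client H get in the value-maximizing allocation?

Meeting every minimum uses 0+0+15+5 = 20 Mbps, leaving 170.
Highest revenue per Mbps first: Client X 180 > Client M 120 > Client N 90 > Client H 80.
Client X takes 20 more to reach its cap of 20 — 150 left.
Client M takes 50 more to reach its cap of 65 — 100 left.
Give Client N 45 more to hit its cap of 50 — 55 left.
Client H has room for 75 more but only 55 remain, so it gets 55.

55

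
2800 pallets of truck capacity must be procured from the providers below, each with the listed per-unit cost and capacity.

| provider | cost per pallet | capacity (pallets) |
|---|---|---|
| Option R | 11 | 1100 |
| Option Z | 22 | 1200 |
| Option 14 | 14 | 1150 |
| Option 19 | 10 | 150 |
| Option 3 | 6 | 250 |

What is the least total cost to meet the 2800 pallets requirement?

34500

Use providers in increasing cost order.
Option 3 at 6: take all 250 pallets — 2550 still needed.
Take 150 from Option 19 at 10 — need 2400 more.
Option R (11): use full 1100 — 1300 pallets to go.
Take 1150 from Option 14 at 14 — need 150 more.
Take 150 from Option Z at 22 to finish.
Cost = 250×6 + 150×10 + 1100×11 + 1150×14 + 150×22 = 34500.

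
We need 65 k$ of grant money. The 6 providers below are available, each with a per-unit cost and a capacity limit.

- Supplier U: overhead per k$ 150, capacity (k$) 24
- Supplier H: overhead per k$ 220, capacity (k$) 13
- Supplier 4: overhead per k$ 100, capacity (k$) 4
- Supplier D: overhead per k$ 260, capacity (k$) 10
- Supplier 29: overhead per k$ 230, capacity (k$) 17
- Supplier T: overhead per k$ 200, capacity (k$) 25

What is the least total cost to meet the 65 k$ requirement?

Fill from the cheapest provider first.
Supplier 4 (100): use full 4 — 61 k$ to go.
Take 24 from Supplier U at 150 — need 37 more.
Take 25 from Supplier T at 200 — need 12 more.
Supplier H at 220: take 12 of its 13 — requirement met.
Supplier 29, Supplier D: unused.
Cost = 4×100 + 24×150 + 25×200 + 12×220 = 11640.

11640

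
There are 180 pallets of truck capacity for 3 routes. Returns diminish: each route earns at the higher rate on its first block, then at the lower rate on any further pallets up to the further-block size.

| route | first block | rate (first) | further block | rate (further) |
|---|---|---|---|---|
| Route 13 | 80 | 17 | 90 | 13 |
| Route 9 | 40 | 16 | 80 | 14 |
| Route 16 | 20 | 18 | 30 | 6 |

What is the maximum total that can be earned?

2920

Treat each block as its own option and order by rate: Route 16/T1 18 > Route 13/T1 17 > Route 9/T1 16 > Route 9/T2 14 > Route 13/T2 13 > Route 16/T2 6.
Fill Route 16 T1 block (20 at 18) ; 160 left.
Fill Route 13 T1 block (80 at 17) ; 80 left.
Fill Route 9 T1 block (40 at 16) ; 40 left.
40 remain; put them into Route 9 T2 at 14.
Total = 18×20 + 17×80 + 16×40 + 14×40 = 2920.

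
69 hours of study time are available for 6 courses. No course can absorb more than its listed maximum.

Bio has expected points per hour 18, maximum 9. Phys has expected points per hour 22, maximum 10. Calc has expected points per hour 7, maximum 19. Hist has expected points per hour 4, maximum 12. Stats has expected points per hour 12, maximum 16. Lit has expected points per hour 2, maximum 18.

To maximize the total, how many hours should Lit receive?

Highest expected points per hour first: Phys 22 > Bio 18 > Stats 12 > Calc 7 > Hist 4 > Lit 2.
Phys: +10 to 10 (cap) ; 59 left.
Bio takes 9 to reach its cap of 9 ; 50 left.
Stats takes 16 to reach its cap of 16 ; 34 left.
Give Calc 19 to hit its cap of 19 ; 15 left.
Hist: +12 to 12 (cap) ; 3 left.
Only 3 left; Lit takes them to reach 3.

3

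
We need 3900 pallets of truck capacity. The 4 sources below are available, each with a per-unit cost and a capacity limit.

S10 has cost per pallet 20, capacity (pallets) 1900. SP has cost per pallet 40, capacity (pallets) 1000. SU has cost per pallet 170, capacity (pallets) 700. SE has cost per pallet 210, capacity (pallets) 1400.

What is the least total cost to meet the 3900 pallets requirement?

Cheapest first:
S10 at 20: take all 1900 pallets → 2000 still needed.
SP at 40: take all 1000 pallets → 1000 still needed.
SU (170): use full 700 → 300 pallets to go.
SE at 210: take 300 of its 1400 → requirement met.
Cost = 1900×20 + 1000×40 + 700×170 + 300×210 = 260000.

260000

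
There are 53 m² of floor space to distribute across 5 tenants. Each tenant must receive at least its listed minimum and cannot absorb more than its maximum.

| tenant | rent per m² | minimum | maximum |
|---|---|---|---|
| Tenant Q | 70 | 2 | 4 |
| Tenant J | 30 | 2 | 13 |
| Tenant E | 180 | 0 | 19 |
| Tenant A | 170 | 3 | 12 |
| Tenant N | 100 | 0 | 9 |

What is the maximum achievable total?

6910

Meeting every minimum uses 2+2+0+3+0 = 7 m², leaving 46.
Order the tenants by rent per m²: Tenant E 180 > Tenant A 170 > Tenant N 100 > Tenant Q 70 > Tenant J 30.
Tenant E takes 19 more to reach its cap of 19 → 27 left.
Tenant A: +9 to 12 (cap) → 18 left.
Tenant N: +9 to 9 (cap) → 9 left.
Tenant Q: +2 to 4 (cap) → 7 left.
Tenant J has room for 11 more but only 7 remain, so it gets 9.
Total = 70×4 + 30×9 + 180×19 + 170×12 + 100×9 = 6910.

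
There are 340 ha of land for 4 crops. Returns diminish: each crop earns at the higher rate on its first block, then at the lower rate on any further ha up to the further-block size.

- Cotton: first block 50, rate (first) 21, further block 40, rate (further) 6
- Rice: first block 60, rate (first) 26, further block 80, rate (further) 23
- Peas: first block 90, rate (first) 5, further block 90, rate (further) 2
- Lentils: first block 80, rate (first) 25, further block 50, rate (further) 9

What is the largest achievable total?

7020

Rank every tier by rate: Rice/T1 26 > Lentils/T1 25 > Rice/T2 23 > Cotton/T1 21 > Lentils/T2 9 > Cotton/T2 6 > Peas/T1 5 > Peas/T2 2.
Fill Rice T1 block (60 at 26) — 280 left.
Fill Lentils T1 block (80 at 25) — 200 left.
Rice T2 at 23: fill all 80 — 120 left.
Cotton T1 at 21: fill all 50 — 70 left.
Lentils/T2 (9): +50 — 20 left.
Cotton/T2: +20 of 40 at 6; pool empty.
Total = 26×60 + 25×80 + 23×80 + 21×50 + 9×50 + 6×20 = 7020.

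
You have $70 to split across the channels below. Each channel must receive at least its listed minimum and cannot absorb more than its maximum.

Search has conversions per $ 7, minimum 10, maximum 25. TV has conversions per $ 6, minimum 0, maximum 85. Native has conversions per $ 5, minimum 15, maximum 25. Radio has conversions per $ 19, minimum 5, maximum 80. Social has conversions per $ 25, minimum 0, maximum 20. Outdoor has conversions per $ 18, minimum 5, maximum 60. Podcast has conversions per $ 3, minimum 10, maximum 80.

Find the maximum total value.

Meeting every minimum uses 10+0+15+5+0+5+10 = 45 $, leaving 25.
Rank by conversions per $: Social 25 > Radio 19 > Outdoor 18 > Search 7 > TV 6 > Native 5 > Podcast 3.
Social takes 20 more to reach its cap of 20 — 5 left.
Only 5 left; Radio takes them to reach 10.
Total = 7×10 + 5×15 + 19×10 + 25×20 + 18×5 + 3×10 = 955.

955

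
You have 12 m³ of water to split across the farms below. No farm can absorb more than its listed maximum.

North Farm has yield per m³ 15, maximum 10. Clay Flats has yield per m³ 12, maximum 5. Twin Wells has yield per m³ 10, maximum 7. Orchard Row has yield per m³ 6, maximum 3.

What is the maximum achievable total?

174

Highest yield per m³ first: North Farm 15 > Clay Flats 12 > Twin Wells 10 > Orchard Row 6.
North Farm: +10 to 10 (cap) ; 2 left.
Only 2 left; Clay Flats takes them to reach 2.
Total = 15×10 + 12×2 = 174.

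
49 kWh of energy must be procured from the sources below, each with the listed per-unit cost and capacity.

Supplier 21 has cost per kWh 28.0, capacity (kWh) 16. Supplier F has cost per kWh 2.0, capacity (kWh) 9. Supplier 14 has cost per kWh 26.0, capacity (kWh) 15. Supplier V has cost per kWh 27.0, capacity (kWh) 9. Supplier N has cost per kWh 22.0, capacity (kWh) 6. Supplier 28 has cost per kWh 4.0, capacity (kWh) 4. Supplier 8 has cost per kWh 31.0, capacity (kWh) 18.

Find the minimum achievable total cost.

Cheapest first:
Supplier F at 2.0: take all 9 kWh ; 40 still needed.
Take 4 from Supplier 28 at 4.0 ; need 36 more.
Supplier N at 22.0: take all 6 kWh ; 30 still needed.
Supplier 14 at 26.0: take all 15 kWh ; 15 still needed.
Supplier V at 27.0: take all 9 kWh ; 6 still needed.
Supplier 21 (28.0): take the remaining 6 ; done.
Supplier 8: unused.
Cost = 9×2.0 + 4×4.0 + 6×22.0 + 15×26.0 + 9×27.0 + 6×28.0 = 967.

967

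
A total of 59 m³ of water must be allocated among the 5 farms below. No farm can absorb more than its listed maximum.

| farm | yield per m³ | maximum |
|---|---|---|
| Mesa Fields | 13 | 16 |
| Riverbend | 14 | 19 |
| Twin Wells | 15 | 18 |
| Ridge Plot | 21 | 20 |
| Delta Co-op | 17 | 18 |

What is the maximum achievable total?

1038

Rank by yield per m³: Ridge Plot 21 > Delta Co-op 17 > Twin Wells 15 > Riverbend 14 > Mesa Fields 13.
Give Ridge Plot 20 to hit its cap of 20 ; 39 left.
Delta Co-op takes 18 to reach its cap of 18 ; 21 left.
Twin Wells takes 18 to reach its cap of 18 ; 3 left.
Riverbend: +3 (room for 19) → 3. Pool exhausted.
Total = 14×3 + 15×18 + 21×20 + 17×18 = 1038.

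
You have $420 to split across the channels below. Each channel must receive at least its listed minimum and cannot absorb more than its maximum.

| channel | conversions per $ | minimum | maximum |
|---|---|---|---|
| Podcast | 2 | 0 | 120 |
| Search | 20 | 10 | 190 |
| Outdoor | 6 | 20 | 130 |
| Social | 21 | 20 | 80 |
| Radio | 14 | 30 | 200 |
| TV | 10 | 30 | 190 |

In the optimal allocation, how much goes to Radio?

Meeting every minimum uses 0+10+20+20+30+30 = 110 $, leaving 310.
Rank by conversions per $: Social 21 > Search 20 > Radio 14 > TV 10 > Outdoor 6 > Podcast 2.
Social: +60 to 80 (cap) → 250 left.
Search: +180 to 190 (cap) → 70 left.
Radio has room for 170 more but only 70 remain, so it gets 100.

100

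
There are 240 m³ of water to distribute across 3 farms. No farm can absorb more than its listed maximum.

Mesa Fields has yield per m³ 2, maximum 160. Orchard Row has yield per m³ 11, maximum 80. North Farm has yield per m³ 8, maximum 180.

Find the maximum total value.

Highest yield per m³ first: Orchard Row 11 > North Farm 8 > Mesa Fields 2.
Orchard Row takes 80 to reach its cap of 80 — 160 left.
North Farm: +160 (room for 180) → 160. Pool exhausted.
Total = 11×80 + 8×160 = 2160.

2160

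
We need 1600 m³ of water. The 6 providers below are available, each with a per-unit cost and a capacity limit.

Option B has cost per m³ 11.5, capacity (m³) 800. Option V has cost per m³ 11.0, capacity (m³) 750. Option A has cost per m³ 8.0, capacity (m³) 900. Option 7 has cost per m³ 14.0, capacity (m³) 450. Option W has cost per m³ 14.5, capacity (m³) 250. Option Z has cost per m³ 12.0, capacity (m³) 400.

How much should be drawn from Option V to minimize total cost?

700

Use providers in increasing cost order.
Option A (8.0): use full 900 → 700 m³ to go.
Take 700 from Option V at 11.0 to finish.
Option B, Option Z, Option 7, Option W: unused.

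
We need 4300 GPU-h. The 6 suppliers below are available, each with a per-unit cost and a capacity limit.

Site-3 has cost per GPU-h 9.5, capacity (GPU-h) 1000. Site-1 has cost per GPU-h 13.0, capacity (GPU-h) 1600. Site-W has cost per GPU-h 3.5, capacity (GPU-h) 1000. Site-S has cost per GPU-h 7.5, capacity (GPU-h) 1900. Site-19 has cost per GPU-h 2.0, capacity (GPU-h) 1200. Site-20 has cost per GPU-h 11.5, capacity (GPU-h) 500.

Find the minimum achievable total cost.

Cheapest first:
Take 1200 from Site-19 at 2.0 — need 3100 more.
Site-W (3.5): use full 1000 — 2100 GPU-h to go.
Site-S at 7.5: take all 1900 GPU-h — 200 still needed.
Site-3 at 9.5: take 200 of its 1000 — requirement met.
Site-20, Site-1: unused.
Cost = 1200×2.0 + 1000×3.5 + 1900×7.5 + 200×9.5 = 22050.

22050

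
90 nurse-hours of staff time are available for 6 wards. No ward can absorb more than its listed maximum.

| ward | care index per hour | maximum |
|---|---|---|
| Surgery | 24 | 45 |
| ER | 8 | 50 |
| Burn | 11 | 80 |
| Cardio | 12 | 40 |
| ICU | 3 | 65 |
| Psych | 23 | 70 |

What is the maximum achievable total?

2115

Order the wards by care index per hour: Surgery 24 > Psych 23 > Cardio 12 > Burn 11 > ER 8 > ICU 3.
Surgery: +45 to 45 (cap) — 45 left.
Only 45 left; Psych takes them to reach 45.
Total = 24×45 + 23×45 = 2115.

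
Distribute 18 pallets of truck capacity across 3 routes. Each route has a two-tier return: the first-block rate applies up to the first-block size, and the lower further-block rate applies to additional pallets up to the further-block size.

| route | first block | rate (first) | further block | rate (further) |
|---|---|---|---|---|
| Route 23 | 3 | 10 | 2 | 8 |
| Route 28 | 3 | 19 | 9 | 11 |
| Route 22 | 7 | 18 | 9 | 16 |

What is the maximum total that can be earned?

Order all 6 blocks by rate: Route 28/T1 19 > Route 22/T1 18 > Route 22/T2 16 > Route 28/T2 11 > Route 23/T1 10 > Route 23/T2 8.
Route 28 T1 at 19: fill all 3 — 15 left.
Fill Route 22 T1 block (7 at 18) — 8 left.
8 remain; put them into Route 22 T2 at 16.
Total = 19×3 + 18×7 + 16×8 = 311.

311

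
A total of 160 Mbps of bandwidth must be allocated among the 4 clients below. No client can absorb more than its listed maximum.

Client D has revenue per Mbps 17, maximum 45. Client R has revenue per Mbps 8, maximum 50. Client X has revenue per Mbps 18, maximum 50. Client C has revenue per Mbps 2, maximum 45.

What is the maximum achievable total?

2095

Highest revenue per Mbps first: Client X 18 > Client D 17 > Client R 8 > Client C 2.
Client X takes 50 to reach its cap of 50 — 110 left.
Client D: +45 to 45 (cap) — 65 left.
Give Client R 50 to hit its cap of 50 — 15 left.
Client C has room for 45 but only 15 remain, so it gets 15.
Total = 17×45 + 8×50 + 18×50 + 2×15 = 2095.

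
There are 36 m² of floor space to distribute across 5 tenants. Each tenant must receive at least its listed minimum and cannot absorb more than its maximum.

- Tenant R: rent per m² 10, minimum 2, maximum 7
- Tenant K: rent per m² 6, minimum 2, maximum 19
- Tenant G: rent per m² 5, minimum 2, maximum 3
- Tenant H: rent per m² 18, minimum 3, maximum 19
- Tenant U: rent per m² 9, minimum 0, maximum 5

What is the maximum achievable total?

Meeting every minimum uses 2+2+2+3+0 = 9 m², leaving 27.
Order the tenants by rent per m²: Tenant H 18 > Tenant R 10 > Tenant U 9 > Tenant K 6 > Tenant G 5.
Tenant H takes 16 more to reach its cap of 19 — 11 left.
Tenant R: +5 to 7 (cap) — 6 left.
Tenant U takes 5 more to reach its cap of 5 — 1 left.
Only 1 left; Tenant K takes them to reach 3.
Total = 10×7 + 6×3 + 5×2 + 18×19 + 9×5 = 485.

485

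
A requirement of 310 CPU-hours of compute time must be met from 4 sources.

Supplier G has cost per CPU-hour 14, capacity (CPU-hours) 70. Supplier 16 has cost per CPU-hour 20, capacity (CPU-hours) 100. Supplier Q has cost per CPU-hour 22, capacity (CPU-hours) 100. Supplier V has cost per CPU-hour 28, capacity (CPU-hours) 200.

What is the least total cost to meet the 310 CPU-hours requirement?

Cheapest first:
Supplier G at 14: take all 70 CPU-hours ; 240 still needed.
Take 100 from Supplier 16 at 20 ; need 140 more.
Supplier Q (22): use full 100 ; 40 CPU-hours to go.
Take 40 from Supplier V at 28 to finish.
Cost = 70×14 + 100×20 + 100×22 + 40×28 = 6300.

6300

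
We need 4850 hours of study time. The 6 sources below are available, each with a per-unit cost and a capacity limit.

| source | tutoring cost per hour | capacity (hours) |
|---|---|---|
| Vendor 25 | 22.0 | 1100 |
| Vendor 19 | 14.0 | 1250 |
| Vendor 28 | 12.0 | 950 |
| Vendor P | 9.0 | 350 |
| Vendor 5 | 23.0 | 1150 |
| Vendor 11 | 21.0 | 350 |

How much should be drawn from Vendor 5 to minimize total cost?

850

Use sources in increasing cost order.
Take 350 from Vendor P at 9.0 ; need 4500 more.
Vendor 28 at 12.0: take all 950 hours ; 3550 still needed.
Vendor 19 (14.0): use full 1250 ; 2300 hours to go.
Vendor 11 at 21.0: take all 350 hours ; 1950 still needed.
Vendor 25 at 22.0: take all 1100 hours ; 850 still needed.
Vendor 5 at 23.0: take 850 of its 1150 ; requirement met.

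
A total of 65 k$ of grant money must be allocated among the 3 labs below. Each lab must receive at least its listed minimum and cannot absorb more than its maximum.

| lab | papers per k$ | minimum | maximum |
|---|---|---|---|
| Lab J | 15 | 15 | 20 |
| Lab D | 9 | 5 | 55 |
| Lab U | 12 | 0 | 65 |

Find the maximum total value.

Meeting every minimum uses 15+5+0 = 20 k$, leaving 45.
Order the labs by papers per k$: Lab J 15 > Lab U 12 > Lab D 9.
Lab J: +5 to 20 (cap) — 40 left.
Lab U: +40 (room for 65) → 40. Pool exhausted.
Total = 15×20 + 9×5 + 12×40 = 825.

825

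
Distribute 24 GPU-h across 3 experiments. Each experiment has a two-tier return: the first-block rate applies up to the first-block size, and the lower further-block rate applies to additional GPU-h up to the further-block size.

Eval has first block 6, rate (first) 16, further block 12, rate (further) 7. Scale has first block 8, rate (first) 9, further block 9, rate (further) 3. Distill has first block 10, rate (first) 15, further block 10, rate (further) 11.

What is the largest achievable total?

Order all 6 blocks by rate: Eval/tier1 16 > Distill/tier1 15 > Distill/tier2 11 > Scale/tier1 9 > Eval/tier2 7 > Scale/tier2 3.
Eval tier1 at 16: fill all 6 → 18 left.
Distill/tier1 (15): +10 → 8 left.
Distill/tier2: +8 of 10 at 11; pool empty.
Total = 16×6 + 15×10 + 11×8 = 334.

334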